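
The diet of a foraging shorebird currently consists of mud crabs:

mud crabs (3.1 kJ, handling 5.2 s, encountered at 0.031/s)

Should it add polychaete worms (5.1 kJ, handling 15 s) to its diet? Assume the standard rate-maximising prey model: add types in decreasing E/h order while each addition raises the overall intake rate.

Yes

On mud crabs alone, R = ΣλE/(1+Σλh) = 0.0961/1.161 = 0.08276 kJ/s.
Profitability of polychaete worms: 5.1/15 = 0.34 kJ/s.
Since 0.34 > R, including polychaete worms increases the long-run rate.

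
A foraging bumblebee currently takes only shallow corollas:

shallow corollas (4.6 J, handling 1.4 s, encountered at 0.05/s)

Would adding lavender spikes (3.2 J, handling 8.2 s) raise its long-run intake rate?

Yes

Current rate: (0.05×4.6)/(1 + 0.05×1.4) = 0.215 J/s.
lavender spikes: E/h = 3.2/8.2 = 0.3902 J/s.
0.3902 > 0.215, so adding lavender spikes raises the average — include it.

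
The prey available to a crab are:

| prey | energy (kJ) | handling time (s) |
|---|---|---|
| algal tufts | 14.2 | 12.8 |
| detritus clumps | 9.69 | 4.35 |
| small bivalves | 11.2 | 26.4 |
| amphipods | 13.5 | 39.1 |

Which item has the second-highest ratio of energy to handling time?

algal tufts

In descending order of E/h:
detritus clumps: 9.69/4.35 = 2.23 kJ/s
algal tufts: 14.2/12.8 = 1.11 kJ/s
small bivalves: 11.2/26.4 = 0.424 kJ/s
amphipods: 13.5/39.1 = 0.345 kJ/s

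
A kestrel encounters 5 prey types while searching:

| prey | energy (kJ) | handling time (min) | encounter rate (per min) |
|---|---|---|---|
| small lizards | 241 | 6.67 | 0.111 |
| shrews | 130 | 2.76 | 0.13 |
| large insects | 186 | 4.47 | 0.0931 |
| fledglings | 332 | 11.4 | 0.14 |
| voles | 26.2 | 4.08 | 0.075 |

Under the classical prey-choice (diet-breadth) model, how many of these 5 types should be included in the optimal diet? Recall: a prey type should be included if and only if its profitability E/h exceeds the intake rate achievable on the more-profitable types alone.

Profitabilities (E/h, kJ/min): shrews 47.1, large insects 41.6, small lizards 36.1, fledglings 29.1, voles 6.42. Add prey in this order while the next type's profitability exceeds the intake rate on those already taken.
Rate on top 1: 12.44. large insects: 41.6 > 12.44 → include.
Rate on top 2: 19.28. small lizards: 36.1 > 19.28 → include.
Rate on top 3: 24.24. fledglings: 29.1 > 24.24 → include.
Rate on top 4: 26.13. voles: 6.42 < 26.13 → exclude; stop.
Optimal diet: shrews, large insects, small lizards, fledglings — 4 of 5 types.

4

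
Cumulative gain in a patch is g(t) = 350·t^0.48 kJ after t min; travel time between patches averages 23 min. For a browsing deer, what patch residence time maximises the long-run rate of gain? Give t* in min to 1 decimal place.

Optimal t* satisfies g'(t*) = g(t*)/(T + t*).
g'(t) = 0.48·350·t^-0.52. Setting 0.48·350·t^-0.52 = 350·t^0.48/(23+t) gives 0.48(23+t) = t, so 0.52·t = 0.48×23.
t* = 0.48×23/0.52 = 21.23 min.

21.2 min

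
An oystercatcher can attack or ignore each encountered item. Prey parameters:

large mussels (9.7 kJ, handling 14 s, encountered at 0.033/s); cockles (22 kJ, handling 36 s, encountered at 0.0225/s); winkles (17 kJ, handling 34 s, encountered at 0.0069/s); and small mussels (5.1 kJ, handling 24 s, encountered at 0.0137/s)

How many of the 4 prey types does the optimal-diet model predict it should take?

E/h in descending order: large mussels 0.693, cockles 0.611, winkles 0.5, small mussels 0.212 kJ/s. The optimal diet is the largest prefix of this list for which every included type satisfies E_i/h_i > R on the types above it.
Rate on top 1: 0.2189. cockles: 0.611 > 0.2189 → include.
Rate on top 2: 0.3588. winkles: 0.5 > 0.3588 → include.
Rate on top 3: 0.372. small mussels: 0.212 < 0.372 → exclude; stop.
Optimal diet: large mussels, cockles, winkles — 3 of 4 types.

3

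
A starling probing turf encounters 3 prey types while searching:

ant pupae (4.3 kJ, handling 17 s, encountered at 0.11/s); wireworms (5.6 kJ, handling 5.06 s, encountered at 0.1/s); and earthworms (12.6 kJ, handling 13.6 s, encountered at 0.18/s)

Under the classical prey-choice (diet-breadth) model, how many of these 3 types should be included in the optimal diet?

Rank by E/h (kJ/s): wireworms 1.11, earthworms 0.926, ant pupae 0.253. Include each in turn until the next type's E/h falls below the running intake rate.
Rate on top 1: 0.3718. earthworms: 0.926 > 0.3718 → include.
Rate on top 2: 0.7152. ant pupae: 0.253 < 0.7152 → exclude; stop.
Optimal diet: wireworms, earthworms — 2 of 3 types.

2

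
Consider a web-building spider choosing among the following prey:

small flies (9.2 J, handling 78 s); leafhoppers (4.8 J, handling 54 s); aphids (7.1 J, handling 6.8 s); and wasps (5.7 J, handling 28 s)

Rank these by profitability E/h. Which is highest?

aphids

In descending order of E/h:
aphids: 7.1/6.8 = 1.04 J/s
wasps: 5.7/28 = 0.204 J/s
small flies: 9.2/78 = 0.118 J/s
leafhoppers: 4.8/54 = 0.0889 J/s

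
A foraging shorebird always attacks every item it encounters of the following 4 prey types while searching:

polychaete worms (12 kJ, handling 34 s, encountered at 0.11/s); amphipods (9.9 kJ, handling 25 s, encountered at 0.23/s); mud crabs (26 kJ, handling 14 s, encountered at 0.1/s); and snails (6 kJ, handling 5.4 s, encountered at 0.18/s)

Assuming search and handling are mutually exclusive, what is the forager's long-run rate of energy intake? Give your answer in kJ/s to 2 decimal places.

0.57 kJ/s

R = Σλ_iE_i / (1 + Σλ_ih_i)
Numerator: 0.11×12 + 0.23×9.9 + 0.1×26 + 0.18×6 = 7.277
Denominator: 1 + 0.11×34 + 0.23×25 + 0.1×14 + 0.18×5.4 = 12.86
R = 7.277/12.86 = 0.5658 kJ/s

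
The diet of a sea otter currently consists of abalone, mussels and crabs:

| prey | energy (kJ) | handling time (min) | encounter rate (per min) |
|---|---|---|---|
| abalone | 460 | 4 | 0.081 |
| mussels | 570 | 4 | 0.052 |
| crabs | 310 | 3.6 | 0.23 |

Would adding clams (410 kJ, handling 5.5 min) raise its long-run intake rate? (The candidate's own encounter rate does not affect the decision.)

Yes

On abalone, mussels and crabs alone, R = ΣλE/(1+Σλh) = 138.2/2.36 = 58.56 kJ/min.
clams: E/h = 410/5.5 = 74.55 kJ/min.
74.55 > 58.56, so adding clams raises the average — include it.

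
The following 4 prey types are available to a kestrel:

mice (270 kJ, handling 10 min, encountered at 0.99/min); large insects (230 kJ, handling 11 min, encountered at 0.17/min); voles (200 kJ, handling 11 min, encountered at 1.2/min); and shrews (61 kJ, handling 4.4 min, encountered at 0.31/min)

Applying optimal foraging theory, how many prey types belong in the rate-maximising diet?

E/h in descending order: mice 27, large insects 20.9, voles 18.2, shrews 13.9 kJ/min. The optimal diet is the largest prefix of this list for which every included type satisfies E_i/h_i > R on the types above it.
Rate on top 1: 24.52. large insects: 20.9 < 24.52 → exclude; stop.
Optimal diet: mice — 1 of 4 types.

1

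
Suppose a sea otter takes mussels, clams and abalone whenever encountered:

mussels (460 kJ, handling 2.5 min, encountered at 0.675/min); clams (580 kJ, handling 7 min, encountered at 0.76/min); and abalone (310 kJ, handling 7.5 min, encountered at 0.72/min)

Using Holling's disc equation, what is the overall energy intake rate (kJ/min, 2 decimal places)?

72.68 kJ/min

Energy encountered per unit search time: 0.675×460 + 0.76×580 + 0.72×310 = 974.5 kJ/min.
Handling time per unit search time: 0.675×2.5 + 0.76×7 + 0.72×7.5 = 12.41.
Rate = 974.5/(1 + 12.41) = 72.68 kJ/min.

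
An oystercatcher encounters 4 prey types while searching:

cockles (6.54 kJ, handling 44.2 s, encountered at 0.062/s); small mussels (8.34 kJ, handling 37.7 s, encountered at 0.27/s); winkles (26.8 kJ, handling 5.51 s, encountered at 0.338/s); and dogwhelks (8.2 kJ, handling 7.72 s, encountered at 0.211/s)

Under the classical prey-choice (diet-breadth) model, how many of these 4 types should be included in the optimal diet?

1

E/h in descending order: winkles 4.86, dogwhelks 1.06, small mussels 0.221, cockles 0.148 kJ/s. The optimal diet is the largest prefix of this list for which every included type satisfies E_i/h_i > R on the types above it.
Rate on top 1: 3.165. dogwhelks: 1.06 < 3.165 → exclude; stop.
Optimal diet: winkles — 1 of 4 types.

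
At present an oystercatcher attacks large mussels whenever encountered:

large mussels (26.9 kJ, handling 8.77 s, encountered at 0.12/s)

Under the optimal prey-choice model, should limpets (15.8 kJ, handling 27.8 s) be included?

No

Intake rate on the current diet: R = (0.12×26.9) / (1 + 0.12×8.77) = 3.228/2.052 = 1.573 kJ/s.
limpets: E/h = 15.8/27.8 = 0.5683 kJ/s.
0.5683 < 1.573, so adding limpets would lower the average — exclude it.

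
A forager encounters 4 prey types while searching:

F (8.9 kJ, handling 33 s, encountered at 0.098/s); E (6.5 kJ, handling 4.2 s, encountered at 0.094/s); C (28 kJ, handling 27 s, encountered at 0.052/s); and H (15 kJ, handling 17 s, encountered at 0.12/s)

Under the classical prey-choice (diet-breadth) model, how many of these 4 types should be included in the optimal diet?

3

Profitabilities (E/h, kJ/s): E 1.55, C 1.04, H 0.882, F 0.27. Add prey in this order while the next type's profitability exceeds the intake rate on those already taken.
Rate on top 1: 0.4381. C: 1.04 > 0.4381 → include.
Rate on top 2: 0.7385. H: 0.882 > 0.7385 → include.
Rate on top 3: 0.7992. F: 0.27 < 0.7992 → exclude; stop.
Optimal diet: E, C, H — 3 of 4 types.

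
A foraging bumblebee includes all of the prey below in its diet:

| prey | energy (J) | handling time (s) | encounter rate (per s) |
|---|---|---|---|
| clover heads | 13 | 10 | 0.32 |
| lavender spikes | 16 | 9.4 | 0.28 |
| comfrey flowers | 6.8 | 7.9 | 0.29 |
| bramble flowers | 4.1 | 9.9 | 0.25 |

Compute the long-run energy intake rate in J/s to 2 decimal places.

1.00 J/s

Energy encountered per unit search time: 0.32×13 + 0.28×16 + 0.29×6.8 + 0.25×4.1 = 11.64 J/s.
Handling time per unit search time: 0.32×10 + 0.28×9.4 + 0.29×7.9 + 0.25×9.9 = 10.6.
Rate = 11.64/(1 + 10.6) = 1.003 J/s.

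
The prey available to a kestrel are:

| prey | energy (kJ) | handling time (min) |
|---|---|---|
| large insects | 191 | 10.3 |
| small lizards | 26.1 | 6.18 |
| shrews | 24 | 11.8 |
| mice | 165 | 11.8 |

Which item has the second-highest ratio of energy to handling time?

Profitability E/h (kJ/min): large insects = 191/10.3 = 18.5, small lizards = 26.1/6.18 = 4.22, shrews = 24/11.8 = 2.03, mice = 165/11.8 = 14.
Ranked: large insects > mice > small lizards > shrews.

mice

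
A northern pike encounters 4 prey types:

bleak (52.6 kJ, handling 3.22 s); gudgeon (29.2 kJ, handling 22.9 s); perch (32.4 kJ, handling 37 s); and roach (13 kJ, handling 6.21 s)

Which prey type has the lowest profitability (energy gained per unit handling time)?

In descending order of E/h:
bleak: 52.6/3.22 = 16.3 kJ/s
roach: 13/6.21 = 2.09 kJ/s
gudgeon: 29.2/22.9 = 1.28 kJ/s
perch: 32.4/37 = 0.876 kJ/s

perch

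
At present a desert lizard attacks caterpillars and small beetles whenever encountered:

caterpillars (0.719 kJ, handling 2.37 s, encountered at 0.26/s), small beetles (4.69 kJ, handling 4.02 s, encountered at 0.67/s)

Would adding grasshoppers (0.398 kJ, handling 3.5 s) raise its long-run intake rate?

No

Current rate: (0.26×0.719 + 0.67×4.69)/(1 + 0.26×2.37 + 0.67×4.02) = 0.7725 kJ/s.
Profitability of grasshoppers: 0.398/3.5 = 0.1137 kJ/s.
Since 0.1137 < R, time spent handling grasshoppers is better spent searching.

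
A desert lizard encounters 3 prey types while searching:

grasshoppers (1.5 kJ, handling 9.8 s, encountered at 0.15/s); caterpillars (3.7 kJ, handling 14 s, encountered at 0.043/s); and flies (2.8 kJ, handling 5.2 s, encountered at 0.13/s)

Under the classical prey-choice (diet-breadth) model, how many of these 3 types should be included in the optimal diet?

Profitabilities (E/h, kJ/s): flies 0.538, caterpillars 0.264, grasshoppers 0.153. Add prey in this order while the next type's profitability exceeds the intake rate on those already taken.
Rate on top 1: 0.2172. caterpillars: 0.264 > 0.2172 → include.
Rate on top 2: 0.2296. grasshoppers: 0.153 < 0.2296 → exclude; stop.
Optimal diet: flies, caterpillars — 2 of 3 types.

2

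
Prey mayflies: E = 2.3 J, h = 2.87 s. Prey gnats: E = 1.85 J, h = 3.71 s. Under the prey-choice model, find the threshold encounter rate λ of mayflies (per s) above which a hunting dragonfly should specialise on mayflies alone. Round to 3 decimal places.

0.574 per s

Drop gnats once their profitability E₂/h₂ falls below the rate achievable on mayflies alone: E₂/h₂ = λE₁/(1 + λh₁).
Solve for λ: λE₁h₂ = E₂(1 + λh₁) → λ(E₁h₂ − E₂h₁) = E₂ → λ = E₂/(E₁h₂ − E₂h₁).
λ = 1.85/(2.3×3.71 − 1.85×2.87) = 1.85/3.223 = 0.5739 per s.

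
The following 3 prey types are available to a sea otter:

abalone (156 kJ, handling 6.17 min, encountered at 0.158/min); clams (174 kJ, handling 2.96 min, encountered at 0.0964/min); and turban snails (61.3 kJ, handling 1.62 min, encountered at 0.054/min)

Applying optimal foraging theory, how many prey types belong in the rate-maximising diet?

3

Profitabilities (E/h, kJ/min): clams 58.8, turban snails 37.8, abalone 25.3. Add prey in this order while the next type's profitability exceeds the intake rate on those already taken.
Rate on top 1: 13.05. turban snails: 37.8 > 13.05 → include.
Rate on top 2: 14.63. abalone: 25.3 > 14.63 → include.
Optimal diet: clams, turban snails, abalone — 3 of 3 types.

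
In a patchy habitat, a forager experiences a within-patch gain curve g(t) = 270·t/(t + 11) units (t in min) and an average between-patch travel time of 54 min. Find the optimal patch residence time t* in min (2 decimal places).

24.37 min

Maximise g(t)/(T+t): set derivative to zero → g'(t)(T+t) = g(t).
g'(t) = 270·11/(t + 11)². Setting 270·11/(t+11)² = 270t/[(t+11)(54+t)] gives 11(54+t) = t(t+11), so t² = 11×54 = 594.
t* = √594 = 24.37 min.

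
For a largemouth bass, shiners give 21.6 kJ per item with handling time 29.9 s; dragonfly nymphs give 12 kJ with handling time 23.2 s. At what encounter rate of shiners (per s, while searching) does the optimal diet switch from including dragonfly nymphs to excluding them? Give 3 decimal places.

0.084 per s

At the threshold, the rate on shiners alone equals the profitability of dragonfly nymphs: λ·21.6/(1 + λ·29.9) = 12/23.2 = 0.5172.
Rearranging, λ(21.6 − 0.5172×29.9) = 0.5172, so λ = 0.5172/6.134 = 0.08432 per s.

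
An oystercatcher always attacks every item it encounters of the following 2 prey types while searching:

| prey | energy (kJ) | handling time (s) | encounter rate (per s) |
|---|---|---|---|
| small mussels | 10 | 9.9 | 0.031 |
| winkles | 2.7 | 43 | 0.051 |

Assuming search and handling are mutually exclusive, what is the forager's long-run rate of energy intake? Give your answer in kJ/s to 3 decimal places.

0.128 kJ/s

R = (0.031×10 + 0.051×2.7) / (1 + 0.031×9.9 + 0.051×43) = 0.4477/3.5 = 0.1279 kJ/s.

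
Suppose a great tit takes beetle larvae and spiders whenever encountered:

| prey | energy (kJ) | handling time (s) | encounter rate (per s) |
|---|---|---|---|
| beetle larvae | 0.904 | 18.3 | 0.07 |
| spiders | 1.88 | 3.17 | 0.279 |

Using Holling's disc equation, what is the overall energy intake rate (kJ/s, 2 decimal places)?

Energy encountered per unit search time: 0.07×0.904 + 0.279×1.88 = 0.5878 kJ/s.
Handling time per unit search time: 0.07×18.3 + 0.279×3.17 = 2.165.
Rate = 0.5878/(1 + 2.165) = 0.1857 kJ/s.

0.19 kJ/s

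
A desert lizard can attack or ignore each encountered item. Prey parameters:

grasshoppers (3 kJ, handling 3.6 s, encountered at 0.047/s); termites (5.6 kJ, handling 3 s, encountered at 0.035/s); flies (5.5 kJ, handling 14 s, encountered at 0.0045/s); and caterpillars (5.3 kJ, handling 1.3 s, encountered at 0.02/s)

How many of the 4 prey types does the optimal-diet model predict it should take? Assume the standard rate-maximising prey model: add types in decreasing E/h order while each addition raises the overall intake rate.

Rank by E/h (kJ/s): caterpillars 4.08, termites 1.87, grasshoppers 0.833, flies 0.393. Include each in turn until the next type's E/h falls below the running intake rate.
Rate on top 1: 0.1033. termites: 1.87 > 0.1033 → include.
Rate on top 2: 0.267. grasshoppers: 0.833 > 0.267 → include.
Rate on top 3: 0.3407. flies: 0.393 > 0.3407 → include.
Optimal diet: caterpillars, termites, grasshoppers, flies — 4 of 4 types.

4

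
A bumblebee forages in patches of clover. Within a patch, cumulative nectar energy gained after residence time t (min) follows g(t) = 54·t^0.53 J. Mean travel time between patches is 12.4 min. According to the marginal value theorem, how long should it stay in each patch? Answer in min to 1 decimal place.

By the marginal value theorem, leave when the instantaneous gain rate g'(t) equals the habitat-wide average g(t)/(T + t).
g'(t) = 0.53·54·t^-0.47. Setting 0.53·54·t^-0.47 = 54·t^0.53/(12.4+t) gives 0.53(12.4+t) = t, so 0.47·t = 0.53×12.4.
t* = 0.53×12.4/0.47 = 13.98 min.

14.0 min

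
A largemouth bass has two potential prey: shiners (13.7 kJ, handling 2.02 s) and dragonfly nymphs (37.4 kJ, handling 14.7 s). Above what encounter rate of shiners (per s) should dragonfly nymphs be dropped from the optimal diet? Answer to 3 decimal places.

0.297 per s

Drop dragonfly nymphs once their profitability E₂/h₂ falls below the rate achievable on shiners alone: E₂/h₂ = λE₁/(1 + λh₁).
Solve for λ: λE₁h₂ = E₂(1 + λh₁) → λ(E₁h₂ − E₂h₁) = E₂ → λ = E₂/(E₁h₂ − E₂h₁).
λ = 37.4/(13.7×14.7 − 37.4×2.02) = 37.4/125.8 = 0.2972 per s.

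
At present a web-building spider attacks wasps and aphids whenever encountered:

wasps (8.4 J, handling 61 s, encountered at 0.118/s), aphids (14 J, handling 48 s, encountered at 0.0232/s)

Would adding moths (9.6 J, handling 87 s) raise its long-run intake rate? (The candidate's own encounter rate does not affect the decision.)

Current rate: (0.118×8.4 + 0.0232×14)/(1 + 0.118×61 + 0.0232×48) = 0.1413 J/s.
moths: E/h = 9.6/87 = 0.1103 J/s.
0.1103 < 0.1413, so adding moths would lower the average — exclude it.

No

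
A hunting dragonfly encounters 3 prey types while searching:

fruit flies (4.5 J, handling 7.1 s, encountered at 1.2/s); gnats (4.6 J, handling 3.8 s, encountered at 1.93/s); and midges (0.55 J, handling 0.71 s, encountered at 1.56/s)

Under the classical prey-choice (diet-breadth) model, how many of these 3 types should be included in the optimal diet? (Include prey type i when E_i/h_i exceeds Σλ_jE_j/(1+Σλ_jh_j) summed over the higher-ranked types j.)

Profitabilities (E/h, J/s): gnats 1.21, midges 0.775, fruit flies 0.634. Add prey in this order while the next type's profitability exceeds the intake rate on those already taken.
Rate on top 1: 1.065. midges: 0.775 < 1.065 → exclude; stop.
Optimal diet: gnats — 1 of 3 types.

1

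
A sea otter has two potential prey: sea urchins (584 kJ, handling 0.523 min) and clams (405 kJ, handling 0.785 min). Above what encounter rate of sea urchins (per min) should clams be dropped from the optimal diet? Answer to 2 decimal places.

1.64 per min

At the threshold, the rate on sea urchins alone equals the profitability of clams: λ·584/(1 + λ·0.523) = 405/0.785 = 515.9.
Rearranging, λ(584 − 515.9×0.523) = 515.9, so λ = 515.9/314.2 = 1.642 per min.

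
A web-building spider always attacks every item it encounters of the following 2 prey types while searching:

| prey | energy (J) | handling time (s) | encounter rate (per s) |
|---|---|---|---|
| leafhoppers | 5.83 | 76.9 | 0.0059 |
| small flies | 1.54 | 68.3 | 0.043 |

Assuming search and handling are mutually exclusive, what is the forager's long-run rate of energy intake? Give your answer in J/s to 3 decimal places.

0.023 J/s

R = (0.0059×5.83 + 0.043×1.54) / (1 + 0.0059×76.9 + 0.043×68.3) = 0.1006/4.391 = 0.02292 J/s.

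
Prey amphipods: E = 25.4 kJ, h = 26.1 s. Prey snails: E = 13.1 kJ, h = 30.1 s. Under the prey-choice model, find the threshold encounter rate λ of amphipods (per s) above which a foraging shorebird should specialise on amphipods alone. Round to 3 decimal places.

0.031 per s

Drop snails once their profitability E₂/h₂ falls below the rate achievable on amphipods alone: E₂/h₂ = λE₁/(1 + λh₁).
Solve for λ: λE₁h₂ = E₂(1 + λh₁) → λ(E₁h₂ − E₂h₁) = E₂ → λ = E₂/(E₁h₂ − E₂h₁).
λ = 13.1/(25.4×30.1 − 13.1×26.1) = 13.1/422.6 = 0.031 per s.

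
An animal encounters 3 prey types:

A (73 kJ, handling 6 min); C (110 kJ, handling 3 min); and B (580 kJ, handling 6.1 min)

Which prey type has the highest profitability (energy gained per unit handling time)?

In descending order of E/h:
B: 580/6.1 = 95.1 kJ/min
C: 110/3 = 36.7 kJ/min
A: 73/6 = 12.2 kJ/min

B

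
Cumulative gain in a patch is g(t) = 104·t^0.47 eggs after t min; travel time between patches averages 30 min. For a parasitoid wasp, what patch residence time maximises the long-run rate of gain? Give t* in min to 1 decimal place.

26.6 min

Maximise g(t)/(T+t): set derivative to zero → g'(t)(T+t) = g(t).
g'(t) = 0.47·104·t^-0.53. Setting 0.47·104·t^-0.53 = 104·t^0.47/(30+t) gives 0.47(30+t) = t, so 0.53·t = 0.47×30.
t* = 0.47×30/0.53 = 26.6 min.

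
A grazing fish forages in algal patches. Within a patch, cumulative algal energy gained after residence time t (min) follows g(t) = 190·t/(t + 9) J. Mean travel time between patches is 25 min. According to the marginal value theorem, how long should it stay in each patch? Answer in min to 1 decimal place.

By the marginal value theorem, leave when the instantaneous gain rate g'(t) equals the habitat-wide average g(t)/(T + t).
g'(t) = 190·9/(t + 9)². Setting 190·9/(t+9)² = 190t/[(t+9)(25+t)] gives 9(25+t) = t(t+9), so t² = 9×25 = 225.
t* = √225 = 15 min.

15.0 min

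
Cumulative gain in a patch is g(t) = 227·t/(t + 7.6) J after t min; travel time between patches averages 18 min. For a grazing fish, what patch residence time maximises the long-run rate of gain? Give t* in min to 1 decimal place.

11.7 min

Maximise g(t)/(T+t): set derivative to zero → g'(t)(T+t) = g(t).
g'(t) = 227·7.6/(t + 7.6)². Setting 227·7.6/(t+7.6)² = 227t/[(t+7.6)(18+t)] gives 7.6(18+t) = t(t+7.6), so t² = 7.6×18 = 136.8.
t* = √136.8 = 11.7 min.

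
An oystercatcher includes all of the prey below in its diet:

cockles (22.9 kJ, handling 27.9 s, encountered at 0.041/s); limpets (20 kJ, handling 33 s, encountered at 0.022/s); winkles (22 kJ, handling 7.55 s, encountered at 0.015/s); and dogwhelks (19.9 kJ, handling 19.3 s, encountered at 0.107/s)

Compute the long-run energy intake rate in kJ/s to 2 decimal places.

0.76 kJ/s

R = Σλ_iE_i / (1 + Σλ_ih_i)
Numerator: 0.041×22.9 + 0.022×20 + 0.015×22 + 0.107×19.9 = 3.838
Denominator: 1 + 0.041×27.9 + 0.022×33 + 0.015×7.55 + 0.107×19.3 = 5.048
R = 3.838/5.048 = 0.7603 kJ/s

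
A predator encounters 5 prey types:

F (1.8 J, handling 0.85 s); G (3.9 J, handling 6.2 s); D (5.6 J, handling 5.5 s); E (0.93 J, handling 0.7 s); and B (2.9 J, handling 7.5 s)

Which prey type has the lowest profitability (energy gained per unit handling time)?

In descending order of E/h:
F: 1.8/0.85 = 2.12 J/s
E: 0.93/0.7 = 1.33 J/s
D: 5.6/5.5 = 1.02 J/s
G: 3.9/6.2 = 0.629 J/s
B: 2.9/7.5 = 0.387 J/s

B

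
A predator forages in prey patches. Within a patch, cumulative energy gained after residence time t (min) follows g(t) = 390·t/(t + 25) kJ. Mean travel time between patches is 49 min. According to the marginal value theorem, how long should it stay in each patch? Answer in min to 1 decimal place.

Maximise g(t)/(T+t): set derivative to zero → g'(t)(T+t) = g(t).
g'(t) = 390·25/(t + 25)². Setting 390·25/(t+25)² = 390t/[(t+25)(49+t)] gives 25(49+t) = t(t+25), so t² = 25×49 = 1225.
t* = √1225 = 35 min.

35.0 min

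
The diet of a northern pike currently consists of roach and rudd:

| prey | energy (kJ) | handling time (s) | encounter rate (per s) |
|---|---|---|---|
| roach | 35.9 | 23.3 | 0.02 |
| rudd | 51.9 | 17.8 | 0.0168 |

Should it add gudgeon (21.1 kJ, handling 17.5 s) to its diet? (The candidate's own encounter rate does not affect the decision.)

On roach and rudd alone, R = ΣλE/(1+Σλh) = 1.59/1.765 = 0.9008 kJ/s.
gudgeon: E/h = 21.1/17.5 = 1.206 kJ/s.
1.206 > 0.9008, so adding gudgeon raises the average — include it.

Yes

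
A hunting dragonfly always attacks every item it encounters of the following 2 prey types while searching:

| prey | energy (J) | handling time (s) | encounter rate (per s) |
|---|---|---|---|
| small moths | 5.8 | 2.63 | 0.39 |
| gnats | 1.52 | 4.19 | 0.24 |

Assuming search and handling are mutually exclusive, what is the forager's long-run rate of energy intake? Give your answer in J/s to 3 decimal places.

0.867 J/s

R = Σλ_iE_i / (1 + Σλ_ih_i)
Numerator: 0.39×5.8 + 0.24×1.52 = 2.627
Denominator: 1 + 0.39×2.63 + 0.24×4.19 = 3.031
R = 2.627/3.031 = 0.8666 J/s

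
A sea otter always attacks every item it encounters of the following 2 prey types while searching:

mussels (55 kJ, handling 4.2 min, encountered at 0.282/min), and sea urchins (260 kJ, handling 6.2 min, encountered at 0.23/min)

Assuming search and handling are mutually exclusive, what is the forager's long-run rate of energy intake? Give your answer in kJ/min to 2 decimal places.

R = (0.282×55 + 0.23×260) / (1 + 0.282×4.2 + 0.23×6.2) = 75.31/3.61 = 20.86 kJ/min.

20.86 kJ/min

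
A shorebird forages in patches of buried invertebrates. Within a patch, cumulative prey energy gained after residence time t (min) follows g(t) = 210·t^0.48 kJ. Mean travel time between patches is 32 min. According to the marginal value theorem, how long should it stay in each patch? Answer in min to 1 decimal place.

29.5 min

Maximise g(t)/(T+t): set derivative to zero → g'(t)(T+t) = g(t).
g'(t) = 0.48·210·t^-0.52. Setting 0.48·210·t^-0.52 = 210·t^0.48/(32+t) gives 0.48(32+t) = t, so 0.52·t = 0.48×32.
t* = 0.48×32/0.52 = 29.54 min.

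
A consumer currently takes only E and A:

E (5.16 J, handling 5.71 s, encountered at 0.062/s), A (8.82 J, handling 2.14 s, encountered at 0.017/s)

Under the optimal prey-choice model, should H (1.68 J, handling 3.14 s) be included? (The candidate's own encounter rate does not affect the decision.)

Yes

On E and A alone, R = ΣλE/(1+Σλh) = 0.4699/1.39 = 0.3379 J/s.
H: E/h = 1.68/3.14 = 0.535 J/s.
0.535 > 0.3379, so adding H raises the average — include it.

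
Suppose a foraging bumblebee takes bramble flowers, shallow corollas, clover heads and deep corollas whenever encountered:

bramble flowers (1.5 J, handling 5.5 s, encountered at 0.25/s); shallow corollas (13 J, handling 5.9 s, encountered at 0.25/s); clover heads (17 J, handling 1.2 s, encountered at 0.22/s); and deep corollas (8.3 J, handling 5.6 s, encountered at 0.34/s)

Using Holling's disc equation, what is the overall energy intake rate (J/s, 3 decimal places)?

1.693 J/s

Energy encountered per unit search time: 0.25×1.5 + 0.25×13 + 0.22×17 + 0.34×8.3 = 10.19 J/s.
Handling time per unit search time: 0.25×5.5 + 0.25×5.9 + 0.22×1.2 + 0.34×5.6 = 5.018.
Rate = 10.19/(1 + 5.018) = 1.693 J/s.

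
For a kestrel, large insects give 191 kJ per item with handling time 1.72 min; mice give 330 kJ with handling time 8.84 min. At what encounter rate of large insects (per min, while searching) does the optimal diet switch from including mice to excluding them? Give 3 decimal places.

0.294 per min

The zero-one rule: include mice iff E₂/h₂ > λE₁/(1+λh₁). Equality gives the switch point.
λE₁h₂ = E₂ + λE₂h₁ ⇒ λ = E₂/(E₁h₂ − E₂h₁) = 330/(1688 − 567.6) = 0.2944 per min.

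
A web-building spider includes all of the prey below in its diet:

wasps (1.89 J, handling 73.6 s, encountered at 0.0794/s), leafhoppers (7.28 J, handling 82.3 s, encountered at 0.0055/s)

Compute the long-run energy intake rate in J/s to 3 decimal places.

0.026 J/s

Energy encountered per unit search time: 0.0794×1.89 + 0.0055×7.28 = 0.1901 J/s.
Handling time per unit search time: 0.0794×73.6 + 0.0055×82.3 = 6.296.
Rate = 0.1901/(1 + 6.296) = 0.02605 J/s.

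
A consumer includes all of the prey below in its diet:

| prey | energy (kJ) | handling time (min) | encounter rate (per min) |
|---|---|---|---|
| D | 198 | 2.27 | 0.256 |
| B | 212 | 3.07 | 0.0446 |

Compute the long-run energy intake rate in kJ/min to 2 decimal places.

35.01 kJ/min

R = (0.256×198 + 0.0446×212) / (1 + 0.256×2.27 + 0.0446×3.07) = 60.14/1.718 = 35.01 kJ/min.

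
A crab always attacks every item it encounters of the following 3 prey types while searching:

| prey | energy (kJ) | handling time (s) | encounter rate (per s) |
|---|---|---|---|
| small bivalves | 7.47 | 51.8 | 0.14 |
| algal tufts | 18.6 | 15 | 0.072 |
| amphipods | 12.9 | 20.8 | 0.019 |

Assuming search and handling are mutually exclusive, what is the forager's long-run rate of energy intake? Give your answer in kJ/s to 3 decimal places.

Energy encountered per unit search time: 0.14×7.47 + 0.072×18.6 + 0.019×12.9 = 2.63 kJ/s.
Handling time per unit search time: 0.14×51.8 + 0.072×15 + 0.019×20.8 = 8.727.
Rate = 2.63/(1 + 8.727) = 0.2704 kJ/s.

0.270 kJ/s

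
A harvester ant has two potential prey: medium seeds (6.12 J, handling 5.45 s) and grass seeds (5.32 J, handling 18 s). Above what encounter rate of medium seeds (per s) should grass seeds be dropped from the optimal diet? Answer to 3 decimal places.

0.066 per s

At the threshold, the rate on medium seeds alone equals the profitability of grass seeds: λ·6.12/(1 + λ·5.45) = 5.32/18 = 0.2956.
Rearranging, λ(6.12 − 0.2956×5.45) = 0.2956, so λ = 0.2956/4.509 = 0.06554 per s.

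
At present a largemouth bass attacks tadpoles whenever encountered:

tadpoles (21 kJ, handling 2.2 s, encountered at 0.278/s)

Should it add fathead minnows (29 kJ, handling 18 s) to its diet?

No

On tadpoles alone, R = ΣλE/(1+Σλh) = 5.838/1.612 = 3.622 kJ/s.
Profitability of fathead minnows: 29/18 = 1.611 kJ/s.
1.611 < 3.622, so adding fathead minnows would lower the average — exclude it.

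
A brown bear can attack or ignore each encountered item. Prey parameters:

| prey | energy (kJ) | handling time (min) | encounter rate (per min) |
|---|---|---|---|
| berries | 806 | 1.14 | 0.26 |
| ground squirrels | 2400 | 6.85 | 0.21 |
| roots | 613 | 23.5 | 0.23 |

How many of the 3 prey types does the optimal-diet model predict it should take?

2

E/h in descending order: berries 707, ground squirrels 350, roots 26.1 kJ/min. The optimal diet is the largest prefix of this list for which every included type satisfies E_i/h_i > R on the types above it.
Rate on top 1: 161.6. ground squirrels: 350 > 161.6 → include.
Rate on top 2: 260.9. roots: 26.1 < 260.9 → exclude; stop.
Optimal diet: berries, ground squirrels — 2 of 3 types.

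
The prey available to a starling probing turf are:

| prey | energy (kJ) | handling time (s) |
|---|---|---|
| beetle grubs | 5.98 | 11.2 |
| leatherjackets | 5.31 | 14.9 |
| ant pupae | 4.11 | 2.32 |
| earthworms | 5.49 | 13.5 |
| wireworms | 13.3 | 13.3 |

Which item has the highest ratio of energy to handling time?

In descending order of E/h:
ant pupae: 4.11/2.32 = 1.77 kJ/s
wireworms: 13.3/13.3 = 1 kJ/s
beetle grubs: 5.98/11.2 = 0.534 kJ/s
earthworms: 5.49/13.5 = 0.407 kJ/s
leatherjackets: 5.31/14.9 = 0.356 kJ/s

ant pupae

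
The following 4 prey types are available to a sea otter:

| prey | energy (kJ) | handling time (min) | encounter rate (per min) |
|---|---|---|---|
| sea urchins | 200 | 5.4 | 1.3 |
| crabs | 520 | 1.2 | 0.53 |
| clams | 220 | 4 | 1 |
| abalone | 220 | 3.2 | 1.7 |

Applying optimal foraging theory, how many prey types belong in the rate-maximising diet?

1

Profitabilities (E/h, kJ/min): crabs 433, abalone 68.8, clams 55, sea urchins 37. Add prey in this order while the next type's profitability exceeds the intake rate on those already taken.
Rate on top 1: 168.5. abalone: 68.8 < 168.5 → exclude; stop.
Optimal diet: crabs — 1 of 4 types.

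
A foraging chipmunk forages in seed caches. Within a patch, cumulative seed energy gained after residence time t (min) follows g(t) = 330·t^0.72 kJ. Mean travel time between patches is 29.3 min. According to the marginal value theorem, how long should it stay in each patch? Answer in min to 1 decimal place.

75.3 min

By the marginal value theorem, leave when the instantaneous gain rate g'(t) equals the habitat-wide average g(t)/(T + t).
g'(t) = 0.72·330·t^-0.28. Setting 0.72·330·t^-0.28 = 330·t^0.72/(29.3+t) gives 0.72(29.3+t) = t, so 0.28·t = 0.72×29.3.
t* = 0.72×29.3/0.28 = 75.34 min.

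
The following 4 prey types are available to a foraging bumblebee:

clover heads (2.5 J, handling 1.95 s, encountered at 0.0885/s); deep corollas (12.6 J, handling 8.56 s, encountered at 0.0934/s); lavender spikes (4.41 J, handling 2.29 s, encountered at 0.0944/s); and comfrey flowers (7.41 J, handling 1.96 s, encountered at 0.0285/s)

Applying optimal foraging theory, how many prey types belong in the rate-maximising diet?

4

E/h in descending order: comfrey flowers 3.78, lavender spikes 1.93, deep corollas 1.47, clover heads 1.28 J/s. The optimal diet is the largest prefix of this list for which every included type satisfies E_i/h_i > R on the types above it.
Rate on top 1: 0.2. lavender spikes: 1.93 > 0.2 → include.
Rate on top 2: 0.4933. deep corollas: 1.47 > 0.4933 → include.
Rate on top 3: 0.871. clover heads: 1.28 > 0.871 → include.
Optimal diet: comfrey flowers, lavender spikes, deep corollas, clover heads — 4 of 4 types.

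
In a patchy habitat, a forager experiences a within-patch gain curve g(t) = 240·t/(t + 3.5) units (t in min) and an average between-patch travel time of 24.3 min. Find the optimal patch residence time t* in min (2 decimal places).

9.22 min

Maximise g(t)/(T+t): set derivative to zero → g'(t)(T+t) = g(t).
g'(t) = 240·3.5/(t + 3.5)². Setting 240·3.5/(t+3.5)² = 240t/[(t+3.5)(24.3+t)] gives 3.5(24.3+t) = t(t+3.5), so t² = 3.5×24.3 = 85.05.
t* = √85.05 = 9.222 min.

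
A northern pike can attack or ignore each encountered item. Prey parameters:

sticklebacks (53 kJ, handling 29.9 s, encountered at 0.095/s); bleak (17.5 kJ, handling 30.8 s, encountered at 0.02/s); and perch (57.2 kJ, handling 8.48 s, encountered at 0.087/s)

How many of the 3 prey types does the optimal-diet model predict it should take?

1

Rank by E/h (kJ/s): perch 6.75, sticklebacks 1.77, bleak 0.568. Include each in turn until the next type's E/h falls below the running intake rate.
Rate on top 1: 2.864. sticklebacks: 1.77 < 2.864 → exclude; stop.
Optimal diet: perch — 1 of 3 types.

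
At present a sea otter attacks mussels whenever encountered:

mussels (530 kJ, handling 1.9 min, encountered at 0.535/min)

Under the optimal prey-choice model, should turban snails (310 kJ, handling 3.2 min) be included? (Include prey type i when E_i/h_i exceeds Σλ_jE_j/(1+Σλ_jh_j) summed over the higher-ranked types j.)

Intake rate on the current diet: R = (0.535×530) / (1 + 0.535×1.9) = 283.6/2.016 = 140.6 kJ/min.
turban snails: E/h = 310/3.2 = 96.88 kJ/min.
Since 96.88 < R, time spent handling turban snails is better spent searching.

No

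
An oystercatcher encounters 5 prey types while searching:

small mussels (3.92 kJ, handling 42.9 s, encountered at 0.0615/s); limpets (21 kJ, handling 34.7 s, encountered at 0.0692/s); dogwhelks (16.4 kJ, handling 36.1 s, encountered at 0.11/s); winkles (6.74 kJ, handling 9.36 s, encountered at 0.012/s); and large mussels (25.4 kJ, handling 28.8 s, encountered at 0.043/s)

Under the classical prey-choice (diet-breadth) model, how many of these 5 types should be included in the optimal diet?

3

E/h in descending order: large mussels 0.882, winkles 0.72, limpets 0.605, dogwhelks 0.454, small mussels 0.0914 kJ/s. The optimal diet is the largest prefix of this list for which every included type satisfies E_i/h_i > R on the types above it.
Rate on top 1: 0.4879. winkles: 0.72 > 0.4879 → include.
Rate on top 2: 0.499. limpets: 0.605 > 0.499 → include.
Rate on top 3: 0.5527. dogwhelks: 0.454 < 0.5527 → exclude; stop.
Optimal diet: large mussels, winkles, limpets — 3 of 5 types.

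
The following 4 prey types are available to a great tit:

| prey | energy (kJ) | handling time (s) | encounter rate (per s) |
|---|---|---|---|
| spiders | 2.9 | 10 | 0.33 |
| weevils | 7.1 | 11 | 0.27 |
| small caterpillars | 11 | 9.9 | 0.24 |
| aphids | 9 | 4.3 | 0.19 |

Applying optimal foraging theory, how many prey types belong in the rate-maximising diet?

2

E/h in descending order: aphids 2.09, small caterpillars 1.11, weevils 0.645, spiders 0.29 kJ/s. The optimal diet is the largest prefix of this list for which every included type satisfies E_i/h_i > R on the types above it.
Rate on top 1: 0.9411. small caterpillars: 1.11 > 0.9411 → include.
Rate on top 2: 1.037. weevils: 0.645 < 1.037 → exclude; stop.
Optimal diet: aphids, small caterpillars — 2 of 4 types.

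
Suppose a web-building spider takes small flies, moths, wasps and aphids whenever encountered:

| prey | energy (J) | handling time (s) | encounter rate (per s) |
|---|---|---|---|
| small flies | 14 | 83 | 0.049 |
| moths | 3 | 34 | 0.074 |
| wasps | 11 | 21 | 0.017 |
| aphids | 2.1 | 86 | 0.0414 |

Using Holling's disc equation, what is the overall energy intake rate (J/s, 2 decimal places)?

R = Σλ_iE_i / (1 + Σλ_ih_i)
Numerator: 0.049×14 + 0.074×3 + 0.017×11 + 0.0414×2.1 = 1.182
Denominator: 1 + 0.049×83 + 0.074×34 + 0.017×21 + 0.0414×86 = 11.5
R = 1.182/11.5 = 0.1028 J/s

0.10 J/s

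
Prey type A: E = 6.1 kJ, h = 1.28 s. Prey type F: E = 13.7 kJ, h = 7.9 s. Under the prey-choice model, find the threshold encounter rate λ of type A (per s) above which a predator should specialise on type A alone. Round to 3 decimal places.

0.447 per s

Drop type F once their profitability E₂/h₂ falls below the rate achievable on type A alone: E₂/h₂ = λE₁/(1 + λh₁).
Solve for λ: λE₁h₂ = E₂(1 + λh₁) → λ(E₁h₂ − E₂h₁) = E₂ → λ = E₂/(E₁h₂ − E₂h₁).
λ = 13.7/(6.1×7.9 − 13.7×1.28) = 13.7/30.65 = 0.4469 per s.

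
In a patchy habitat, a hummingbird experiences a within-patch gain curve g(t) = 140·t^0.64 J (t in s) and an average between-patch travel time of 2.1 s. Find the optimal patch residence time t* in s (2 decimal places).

3.73 s

By the marginal value theorem, leave when the instantaneous gain rate g'(t) equals the habitat-wide average g(t)/(T + t).
g'(t) = 0.64·140·t^-0.36. Setting 0.64·140·t^-0.36 = 140·t^0.64/(2.1+t) gives 0.64(2.1+t) = t, so 0.36·t = 0.64×2.1.
t* = 0.64×2.1/0.36 = 3.733 s.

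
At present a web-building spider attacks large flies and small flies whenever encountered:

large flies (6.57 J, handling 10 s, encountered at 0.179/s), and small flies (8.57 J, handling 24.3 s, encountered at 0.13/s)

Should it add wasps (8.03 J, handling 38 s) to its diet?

Current rate: (0.179×6.57 + 0.13×8.57)/(1 + 0.179×10 + 0.13×24.3) = 0.385 J/s.
Profitability of wasps: 8.03/38 = 0.2113 J/s.
0.2113 < 0.385, so adding wasps would lower the average — exclude it.

No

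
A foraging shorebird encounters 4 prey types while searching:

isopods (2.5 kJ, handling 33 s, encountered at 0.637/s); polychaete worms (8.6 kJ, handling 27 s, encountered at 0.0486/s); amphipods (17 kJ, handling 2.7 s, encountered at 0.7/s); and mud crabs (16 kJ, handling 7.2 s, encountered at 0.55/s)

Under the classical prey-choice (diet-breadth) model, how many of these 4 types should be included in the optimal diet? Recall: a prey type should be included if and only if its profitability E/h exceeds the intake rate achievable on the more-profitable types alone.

1

E/h in descending order: amphipods 6.3, mud crabs 2.22, polychaete worms 0.319, isopods 0.0758 kJ/s. The optimal diet is the largest prefix of this list for which every included type satisfies E_i/h_i > R on the types above it.
Rate on top 1: 4.118. mud crabs: 2.22 < 4.118 → exclude; stop.
Optimal diet: amphipods — 1 of 4 types.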